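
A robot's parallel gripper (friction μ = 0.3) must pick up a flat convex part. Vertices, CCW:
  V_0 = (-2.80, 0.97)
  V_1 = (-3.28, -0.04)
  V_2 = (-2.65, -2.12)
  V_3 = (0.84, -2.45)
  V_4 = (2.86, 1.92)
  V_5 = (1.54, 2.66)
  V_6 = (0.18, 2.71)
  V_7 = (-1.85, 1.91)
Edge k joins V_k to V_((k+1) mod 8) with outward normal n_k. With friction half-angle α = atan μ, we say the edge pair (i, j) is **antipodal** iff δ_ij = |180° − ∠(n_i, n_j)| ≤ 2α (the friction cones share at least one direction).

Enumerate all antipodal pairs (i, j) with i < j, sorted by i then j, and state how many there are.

count = 5; pairs: (0,3), (2,4), (2,5), (2,6), (3,7)

α = atan 0.3 = 16.70°;  2α = 33.40°
n_0 = (-0.9032, +0.4292)
n_1 = (-0.9571, -0.2899)
n_2 = (-0.0941, -0.9956)
n_3 = (+0.9077, -0.4196)
n_4 = (+0.4890, +0.8723)
n_5 = (+0.0367, +0.9993)
n_6 = (-0.3666, +0.9304)
n_7 = (-0.7034, +0.7108)
  (0,1): δ = 137.73°  ·
  (0,2): δ = 69.98°  ·
  (0,3): δ = 0.61°  ✓
  (0,4): δ = 86.14°  ·
  (0,5): δ = 113.31°  ·
  (0,6): δ = 136.93°  ·
  (0,7): δ = 160.12°  ·
  (1,2): δ = 112.25°  ·
  (1,3): δ = 41.66°  ·
  (1,4): δ = 43.87°  ·
  (1,5): δ = 71.04°  ·
  (1,6): δ = 94.66°  ·
  (1,7): δ = 117.85°  ·
  (2,3): δ = 109.41°  ·
  (2,4): δ = 23.87°  ✓
  (2,5): δ = 3.30°  ✓
  (2,6): δ = 26.91°  ✓
  (2,7): δ = 50.10°  ·
  (3,4): δ = 94.47°  ·
  (3,5): δ = 67.30°  ·
  (3,6): δ = 43.68°  ·
  (3,7): δ = 20.49°  ✓
  (4,5): δ = 152.83°  ·
  (4,6): δ = 129.22°  ·
  (4,7): δ = 106.03°  ·
  (5,6): δ = 156.39°  ·
  (5,7): δ = 133.20°  ·
  (6,7): δ = 156.81°  ·
antipodal pairs: 5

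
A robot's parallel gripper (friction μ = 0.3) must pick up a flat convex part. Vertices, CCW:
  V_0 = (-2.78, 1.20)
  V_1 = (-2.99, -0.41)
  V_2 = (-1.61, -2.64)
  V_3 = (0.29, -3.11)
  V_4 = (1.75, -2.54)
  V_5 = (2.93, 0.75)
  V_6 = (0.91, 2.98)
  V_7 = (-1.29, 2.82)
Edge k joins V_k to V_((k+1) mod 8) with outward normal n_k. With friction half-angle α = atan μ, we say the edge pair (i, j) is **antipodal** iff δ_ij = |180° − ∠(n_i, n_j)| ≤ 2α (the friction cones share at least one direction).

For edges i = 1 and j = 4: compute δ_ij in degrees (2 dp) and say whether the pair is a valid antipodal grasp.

δ = 51.48°, invalid

α = atan 0.3 = 16.70°;  2α = 33.40°
edge 1: e_1 = (+1.38, -2.23);  n_1 = (-0.8503, -0.5262)
edge 4: e_4 = (+1.18, +3.29);  n_4 = (+0.9413, -0.3376)
∠(n_1, n_4) = 128.52°
δ = |180° − 128.52°| = 51.48°
51.48° > 2α = 33.40°  →  invalid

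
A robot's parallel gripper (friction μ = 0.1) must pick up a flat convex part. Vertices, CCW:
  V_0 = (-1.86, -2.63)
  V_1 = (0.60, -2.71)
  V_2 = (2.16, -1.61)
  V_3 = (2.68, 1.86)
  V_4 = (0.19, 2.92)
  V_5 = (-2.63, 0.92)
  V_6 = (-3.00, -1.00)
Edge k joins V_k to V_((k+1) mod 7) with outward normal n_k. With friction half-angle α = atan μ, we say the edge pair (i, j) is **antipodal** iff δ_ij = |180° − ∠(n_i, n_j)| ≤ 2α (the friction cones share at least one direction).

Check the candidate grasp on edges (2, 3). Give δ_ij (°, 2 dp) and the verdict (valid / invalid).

δ = 104.54°, invalid

α = atan 0.1 = 5.71°;  2α = 11.42°
edge 2: e_2 = (+0.52, +3.47);  n_2 = (+0.9890, -0.1482)
edge 3: e_3 = (-2.49, +1.06);  n_3 = (+0.3917, +0.9201)
∠(n_2, n_3) = 75.46°
δ = |180° − 75.46°| = 104.54°
104.54° > 2α = 11.42°  →  invalid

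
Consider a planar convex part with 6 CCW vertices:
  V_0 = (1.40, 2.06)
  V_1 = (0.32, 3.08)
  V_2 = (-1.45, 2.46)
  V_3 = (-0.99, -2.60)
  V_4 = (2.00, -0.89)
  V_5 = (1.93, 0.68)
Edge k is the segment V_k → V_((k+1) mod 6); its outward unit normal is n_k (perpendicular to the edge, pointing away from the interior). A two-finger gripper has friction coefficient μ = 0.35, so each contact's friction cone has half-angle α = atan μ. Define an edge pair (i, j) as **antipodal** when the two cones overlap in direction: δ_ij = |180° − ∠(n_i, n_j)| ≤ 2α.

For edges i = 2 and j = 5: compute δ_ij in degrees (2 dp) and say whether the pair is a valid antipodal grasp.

α = atan 0.35 = 19.29°;  2α = 38.58°
edge 2: e_2 = (+0.46, -5.06);  n_2 = (-0.9959, -0.0905)
edge 5: e_5 = (-0.53, +1.38);  n_5 = (+0.9335, +0.3585)
∠(n_2, n_5) = 164.18°
δ = |180° − 164.18°| = 15.82°
15.82° ≤ 2α = 38.58°  →  valid

δ = 15.82°, valid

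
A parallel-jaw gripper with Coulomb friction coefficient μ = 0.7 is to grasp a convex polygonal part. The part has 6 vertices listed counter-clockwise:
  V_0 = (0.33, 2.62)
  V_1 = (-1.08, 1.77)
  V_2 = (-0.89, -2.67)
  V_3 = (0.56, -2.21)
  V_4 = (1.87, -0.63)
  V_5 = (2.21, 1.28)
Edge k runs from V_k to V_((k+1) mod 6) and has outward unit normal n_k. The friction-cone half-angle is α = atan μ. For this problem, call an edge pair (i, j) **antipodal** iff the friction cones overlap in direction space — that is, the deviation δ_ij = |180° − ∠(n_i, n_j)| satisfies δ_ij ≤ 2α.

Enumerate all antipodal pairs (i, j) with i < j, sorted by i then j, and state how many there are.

count = 7; pairs: (0,2), (0,3), (0,4), (1,3), (1,4), (1,5), (2,5)

α = atan 0.7 = 34.99°;  2α = 69.98°
n_0 = (-0.5163, +0.8564)
n_1 = (-0.9991, -0.0428)
n_2 = (+0.3024, -0.9532)
n_3 = (+0.7698, -0.6383)
n_4 = (+0.9845, -0.1753)
n_5 = (+0.5804, +0.8143)
  (0,1): δ = 118.63°  ·
  (0,2): δ = 13.48°  ✓
  (0,3): δ = 19.25°  ✓
  (0,4): δ = 48.82°  ✓
  (0,5): δ = 113.44°  ·
  (1,2): δ = 74.85°  ·
  (1,3): δ = 42.11°  ✓
  (1,4): δ = 12.54°  ✓
  (1,5): δ = 52.07°  ✓
  (2,3): δ = 147.26°  ·
  (2,4): δ = 117.69°  ·
  (2,5): δ = 53.08°  ✓
  (3,4): δ = 150.43°  ·
  (3,5): δ = 85.82°  ·
  (4,5): δ = 115.39°  ·
antipodal pairs: 7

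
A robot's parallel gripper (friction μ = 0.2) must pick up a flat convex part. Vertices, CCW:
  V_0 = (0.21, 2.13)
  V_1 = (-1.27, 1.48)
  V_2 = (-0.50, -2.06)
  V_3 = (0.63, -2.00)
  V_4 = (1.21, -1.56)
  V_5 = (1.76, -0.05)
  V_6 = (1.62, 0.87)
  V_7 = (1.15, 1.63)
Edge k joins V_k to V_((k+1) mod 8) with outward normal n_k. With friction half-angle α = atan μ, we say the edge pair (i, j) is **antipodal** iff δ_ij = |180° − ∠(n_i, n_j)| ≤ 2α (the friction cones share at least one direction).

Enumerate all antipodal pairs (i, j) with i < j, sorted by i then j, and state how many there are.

α = atan 0.2 = 11.31°;  2α = 22.62°
n_0 = (-0.4021, +0.9156)
n_1 = (-0.9772, -0.2125)
n_2 = (+0.0530, -0.9986)
n_3 = (+0.6044, -0.7967)
n_4 = (+0.9396, -0.3422)
n_5 = (+0.9886, +0.1504)
n_6 = (+0.8505, +0.5260)
n_7 = (+0.4696, +0.8829)
  (0,1): δ = 101.44°  ·
  (0,2): δ = 20.67°  ✓
  (0,3): δ = 13.47°  ✓
  (0,4): δ = 46.28°  ·
  (0,5): δ = 74.94°  ·
  (0,6): δ = 98.02°  ·
  (0,7): δ = 128.28°  ·
  (1,2): δ = 99.23°  ·
  (1,3): δ = 65.09°  ·
  (1,4): δ = 32.29°  ·
  (1,5): δ = 3.62°  ✓
  (1,6): δ = 19.46°  ✓
  (1,7): δ = 49.72°  ·
  (2,3): δ = 145.85°  ·
  (2,4): δ = 113.05°  ·
  (2,5): δ = 84.39°  ·
  (2,6): δ = 61.31°  ·
  (2,7): δ = 31.05°  ·
  (3,4): δ = 147.20°  ·
  (3,5): δ = 118.53°  ·
  (3,6): δ = 95.45°  ·
  (3,7): δ = 65.19°  ·
  (4,5): δ = 151.33°  ·
  (4,6): δ = 128.25°  ·
  (4,7): δ = 98.00°  ·
  (5,6): δ = 156.92°  ·
  (5,7): δ = 126.66°  ·
  (6,7): δ = 149.74°  ·
antipodal pairs: 4

count = 4; pairs: (0,2), (0,3), (1,5), (1,6)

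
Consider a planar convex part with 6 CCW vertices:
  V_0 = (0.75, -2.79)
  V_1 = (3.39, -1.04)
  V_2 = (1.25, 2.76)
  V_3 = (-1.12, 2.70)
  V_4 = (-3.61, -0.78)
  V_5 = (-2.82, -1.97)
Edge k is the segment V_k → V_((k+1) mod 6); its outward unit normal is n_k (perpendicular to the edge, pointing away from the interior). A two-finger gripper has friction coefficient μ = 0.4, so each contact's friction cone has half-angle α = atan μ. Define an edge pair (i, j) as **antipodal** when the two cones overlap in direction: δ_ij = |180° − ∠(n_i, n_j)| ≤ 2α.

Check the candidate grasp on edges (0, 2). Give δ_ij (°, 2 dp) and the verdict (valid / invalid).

α = atan 0.4 = 21.80°;  2α = 43.60°
edge 0: e_0 = (+2.64, +1.75);  n_0 = (+0.5525, -0.8335)
edge 2: e_2 = (-2.37, -0.06);  n_2 = (-0.0253, +0.9997)
∠(n_0, n_2) = 147.91°
δ = |180° − 147.91°| = 32.09°
32.09° ≤ 2α = 43.60°  →  valid

δ = 32.09°, valid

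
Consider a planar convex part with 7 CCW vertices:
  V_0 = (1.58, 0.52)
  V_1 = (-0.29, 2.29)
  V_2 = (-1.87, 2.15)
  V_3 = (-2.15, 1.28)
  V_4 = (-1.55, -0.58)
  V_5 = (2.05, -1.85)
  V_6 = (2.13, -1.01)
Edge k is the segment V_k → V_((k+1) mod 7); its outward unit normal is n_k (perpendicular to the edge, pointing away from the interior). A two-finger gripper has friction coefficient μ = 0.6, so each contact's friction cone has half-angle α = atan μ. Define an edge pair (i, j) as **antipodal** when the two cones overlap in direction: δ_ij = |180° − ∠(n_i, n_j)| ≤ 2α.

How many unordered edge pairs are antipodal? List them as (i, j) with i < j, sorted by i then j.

count = 8; pairs: (0,3), (0,4), (1,4), (2,5), (2,6), (3,5), (3,6), (4,6)

α = atan 0.6 = 30.96°;  2α = 61.93°
n_0 = (+0.6874, +0.7263)
n_1 = (-0.0883, +0.9961)
n_2 = (-0.9519, +0.3064)
n_3 = (-0.9517, -0.3070)
n_4 = (-0.3327, -0.9430)
n_5 = (+0.9955, -0.0948)
n_6 = (+0.9410, +0.3383)
  (0,1): δ = 131.51°  ·
  (0,2): δ = 64.41°  ·
  (0,3): δ = 28.69°  ✓
  (0,4): δ = 23.99°  ✓
  (0,5): δ = 127.99°  ·
  (0,6): δ = 153.20°  ·
  (1,2): δ = 112.90°  ·
  (1,3): δ = 77.18°  ·
  (1,4): δ = 24.50°  ✓
  (1,5): δ = 79.50°  ·
  (1,6): δ = 104.71°  ·
  (2,3): δ = 144.28°  ·
  (2,4): δ = 91.59°  ·
  (2,5): δ = 12.40°  ✓
  (2,6): δ = 37.61°  ✓
  (3,4): δ = 127.31°  ·
  (3,5): δ = 23.32°  ✓
  (3,6): δ = 1.89°  ✓
  (4,5): δ = 76.01°  ·
  (4,6): δ = 50.80°  ✓
  (5,6): δ = 154.79°  ·
antipodal pairs: 8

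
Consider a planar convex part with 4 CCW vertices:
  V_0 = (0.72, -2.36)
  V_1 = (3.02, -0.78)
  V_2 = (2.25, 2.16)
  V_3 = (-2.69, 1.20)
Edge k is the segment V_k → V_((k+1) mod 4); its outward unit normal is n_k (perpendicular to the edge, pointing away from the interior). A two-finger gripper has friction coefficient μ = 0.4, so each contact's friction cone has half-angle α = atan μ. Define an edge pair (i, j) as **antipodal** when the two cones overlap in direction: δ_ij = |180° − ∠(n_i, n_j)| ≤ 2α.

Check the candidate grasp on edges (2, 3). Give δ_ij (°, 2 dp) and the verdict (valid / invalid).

α = atan 0.4 = 21.80°;  2α = 43.60°
edge 2: e_2 = (-4.94, -0.96);  n_2 = (-0.1908, +0.9816)
edge 3: e_3 = (+3.41, -3.56);  n_3 = (-0.7222, -0.6917)
∠(n_2, n_3) = 122.77°
δ = |180° − 122.77°| = 57.23°
57.23° > 2α = 43.60°  →  invalid

δ = 57.23°, invalid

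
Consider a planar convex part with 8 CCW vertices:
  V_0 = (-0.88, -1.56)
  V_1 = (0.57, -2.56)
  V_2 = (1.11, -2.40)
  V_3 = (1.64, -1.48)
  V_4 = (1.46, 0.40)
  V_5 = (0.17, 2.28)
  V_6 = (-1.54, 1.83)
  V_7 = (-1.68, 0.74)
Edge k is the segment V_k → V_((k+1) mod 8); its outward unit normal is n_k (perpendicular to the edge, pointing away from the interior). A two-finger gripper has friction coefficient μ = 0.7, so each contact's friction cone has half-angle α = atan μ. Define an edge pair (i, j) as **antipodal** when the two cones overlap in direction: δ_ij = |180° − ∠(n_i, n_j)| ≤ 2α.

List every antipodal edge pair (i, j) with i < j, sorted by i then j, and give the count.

α = atan 0.7 = 34.99°;  2α = 69.98°
n_0 = (-0.5677, -0.8232)
n_1 = (+0.2841, -0.9588)
n_2 = (+0.8665, -0.4992)
n_3 = (+0.9954, +0.0953)
n_4 = (+0.8246, +0.5658)
n_5 = (-0.2545, +0.9671)
n_6 = (-0.9919, +0.1274)
n_7 = (-0.9445, -0.3285)
  (0,1): δ = 128.90°  ·
  (0,2): δ = 85.35°  ·
  (0,3): δ = 49.94°  ✓
  (0,4): δ = 20.95°  ✓
  (0,5): δ = 49.34°  ✓
  (0,6): δ = 117.27°  ·
  (0,7): δ = 143.77°  ·
  (1,2): δ = 136.45°  ·
  (1,3): δ = 101.04°  ·
  (1,4): δ = 72.05°  ·
  (1,5): δ = 1.76°  ✓
  (1,6): δ = 66.18°  ✓
  (1,7): δ = 92.67°  ·
  (2,3): δ = 144.59°  ·
  (2,4): δ = 115.60°  ·
  (2,5): δ = 45.31°  ✓
  (2,6): δ = 22.63°  ✓
  (2,7): δ = 49.12°  ✓
  (3,4): δ = 151.01°  ·
  (3,5): δ = 80.73°  ·
  (3,6): δ = 12.79°  ✓
  (3,7): δ = 13.71°  ✓
  (4,5): δ = 109.71°  ·
  (4,6): δ = 41.78°  ✓
  (4,7): δ = 15.28°  ✓
  (5,6): δ = 112.06°  ·
  (5,7): δ = 85.56°  ·
  (6,7): δ = 153.50°  ·
antipodal pairs: 12

count = 12; pairs: (0,3), (0,4), (0,5), (1,5), (1,6), (2,5), (2,6), (2,7), (3,6), (3,7), (4,6), (4,7)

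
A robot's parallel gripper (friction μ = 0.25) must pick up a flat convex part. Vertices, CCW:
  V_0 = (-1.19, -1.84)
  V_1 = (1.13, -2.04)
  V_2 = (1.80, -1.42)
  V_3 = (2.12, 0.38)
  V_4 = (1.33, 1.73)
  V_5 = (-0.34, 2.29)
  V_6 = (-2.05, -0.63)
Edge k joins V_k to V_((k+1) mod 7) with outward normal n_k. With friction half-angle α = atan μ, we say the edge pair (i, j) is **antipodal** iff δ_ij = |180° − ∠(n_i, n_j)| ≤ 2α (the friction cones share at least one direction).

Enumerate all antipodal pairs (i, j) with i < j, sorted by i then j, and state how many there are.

α = atan 0.25 = 14.04°;  2α = 28.07°
n_0 = (-0.0859, -0.9963)
n_1 = (+0.6792, -0.7340)
n_2 = (+0.9846, -0.1750)
n_3 = (+0.8631, +0.5051)
n_4 = (+0.3179, +0.9481)
n_5 = (-0.8629, +0.5053)
n_6 = (-0.8151, -0.5793)
  (0,1): δ = 132.29°  ·
  (0,2): δ = 95.15°  ·
  (0,3): δ = 54.74°  ·
  (0,4): δ = 13.61°  ✓
  (0,5): δ = 64.57°  ·
  (0,6): δ = 130.33°  ·
  (1,2): δ = 142.86°  ·
  (1,3): δ = 102.44°  ·
  (1,4): δ = 61.32°  ·
  (1,5): δ = 16.87°  ✓
  (1,6): δ = 82.62°  ·
  (2,3): δ = 139.58°  ·
  (2,4): δ = 98.46°  ·
  (2,5): δ = 20.27°  ✓
  (2,6): δ = 45.48°  ·
  (3,4): δ = 138.87°  ·
  (3,5): δ = 60.69°  ·
  (3,6): δ = 5.07°  ✓
  (4,5): δ = 101.82°  ·
  (4,6): δ = 36.06°  ·
  (5,6): δ = 114.24°  ·
antipodal pairs: 4

count = 4; pairs: (0,4), (1,5), (2,5), (3,6)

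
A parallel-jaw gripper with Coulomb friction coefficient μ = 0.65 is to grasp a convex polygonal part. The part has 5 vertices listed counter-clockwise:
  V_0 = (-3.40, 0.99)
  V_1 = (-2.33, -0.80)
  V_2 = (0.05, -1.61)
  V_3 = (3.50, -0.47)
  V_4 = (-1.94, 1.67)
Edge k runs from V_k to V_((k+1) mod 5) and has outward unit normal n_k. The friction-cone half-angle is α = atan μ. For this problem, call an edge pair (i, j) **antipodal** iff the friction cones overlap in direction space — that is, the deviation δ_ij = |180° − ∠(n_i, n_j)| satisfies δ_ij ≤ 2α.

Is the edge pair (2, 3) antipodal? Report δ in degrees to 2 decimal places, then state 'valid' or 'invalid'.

α = atan 0.65 = 33.02°;  2α = 66.05°
edge 2: e_2 = (+3.45, +1.14);  n_2 = (+0.3137, -0.9495)
edge 3: e_3 = (-5.44, +2.14);  n_3 = (+0.3661, +0.9306)
∠(n_2, n_3) = 140.24°
δ = |180° − 140.24°| = 39.76°
39.76° ≤ 2α = 66.05°  →  valid

δ = 39.76°, valid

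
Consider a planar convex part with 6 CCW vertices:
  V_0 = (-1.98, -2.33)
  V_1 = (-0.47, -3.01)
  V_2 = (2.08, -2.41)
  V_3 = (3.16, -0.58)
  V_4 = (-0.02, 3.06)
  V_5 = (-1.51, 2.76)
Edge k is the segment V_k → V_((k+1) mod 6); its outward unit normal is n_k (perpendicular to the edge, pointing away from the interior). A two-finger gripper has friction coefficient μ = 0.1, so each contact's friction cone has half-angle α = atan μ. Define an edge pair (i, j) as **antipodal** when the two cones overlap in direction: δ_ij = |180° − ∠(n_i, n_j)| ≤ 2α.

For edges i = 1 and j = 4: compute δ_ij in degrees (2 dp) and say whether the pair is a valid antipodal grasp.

α = atan 0.1 = 5.71°;  2α = 11.42°
edge 1: e_1 = (+2.55, +0.60);  n_1 = (+0.2290, -0.9734)
edge 4: e_4 = (-1.49, -0.30);  n_4 = (-0.1974, +0.9803)
∠(n_1, n_4) = 178.14°
δ = |180° − 178.14°| = 1.86°
1.86° ≤ 2α = 11.42°  →  valid

δ = 1.86°, valid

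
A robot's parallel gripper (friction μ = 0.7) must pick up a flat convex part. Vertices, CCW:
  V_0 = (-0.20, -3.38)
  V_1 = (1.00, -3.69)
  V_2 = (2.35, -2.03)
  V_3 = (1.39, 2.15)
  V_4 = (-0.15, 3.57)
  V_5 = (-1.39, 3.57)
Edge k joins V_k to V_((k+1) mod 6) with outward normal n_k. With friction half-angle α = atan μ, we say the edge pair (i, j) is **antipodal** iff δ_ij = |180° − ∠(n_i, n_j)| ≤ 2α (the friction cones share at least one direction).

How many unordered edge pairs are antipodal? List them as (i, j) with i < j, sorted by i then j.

α = atan 0.7 = 34.99°;  2α = 69.98°
n_0 = (-0.2501, -0.9682)
n_1 = (+0.7758, -0.6309)
n_2 = (+0.9746, +0.2238)
n_3 = (+0.6779, +0.7352)
n_4 = (+0.0000, +1.0000)
n_5 = (-0.9857, -0.1688)
  (0,1): δ = 114.64°  ·
  (0,2): δ = 62.58°  ✓
  (0,3): δ = 28.19°  ✓
  (0,4): δ = 14.48°  ✓
  (0,5): δ = 114.20°  ·
  (1,2): δ = 127.95°  ·
  (1,3): δ = 93.56°  ·
  (1,4): δ = 50.88°  ✓
  (1,5): δ = 48.84°  ✓
  (2,3): δ = 145.61°  ·
  (2,4): δ = 102.93°  ·
  (2,5): δ = 3.22°  ✓
  (3,4): δ = 137.32°  ·
  (3,5): δ = 37.61°  ✓
  (4,5): δ = 80.28°  ·
antipodal pairs: 7

count = 7; pairs: (0,2), (0,3), (0,4), (1,4), (1,5), (2,5), (3,5)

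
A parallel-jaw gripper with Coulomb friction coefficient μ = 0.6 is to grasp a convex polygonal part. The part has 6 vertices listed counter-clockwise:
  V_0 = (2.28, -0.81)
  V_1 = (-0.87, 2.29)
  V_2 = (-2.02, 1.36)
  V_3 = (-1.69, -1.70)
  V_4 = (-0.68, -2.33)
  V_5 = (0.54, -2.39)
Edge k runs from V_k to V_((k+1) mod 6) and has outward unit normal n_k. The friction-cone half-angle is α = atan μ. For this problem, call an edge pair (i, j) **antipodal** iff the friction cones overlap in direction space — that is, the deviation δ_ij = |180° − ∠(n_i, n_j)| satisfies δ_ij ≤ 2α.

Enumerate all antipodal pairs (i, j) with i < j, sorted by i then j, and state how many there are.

count = 6; pairs: (0,2), (0,3), (0,4), (1,4), (1,5), (2,5)

α = atan 0.6 = 30.96°;  2α = 61.93°
n_0 = (+0.7014, +0.7127)
n_1 = (-0.6288, +0.7776)
n_2 = (-0.9942, -0.1072)
n_3 = (-0.5292, -0.8485)
n_4 = (-0.0491, -0.9988)
n_5 = (+0.6722, -0.7403)
  (0,1): δ = 96.50°  ·
  (0,2): δ = 39.30°  ✓
  (0,3): δ = 12.59°  ✓
  (0,4): δ = 41.73°  ✓
  (0,5): δ = 86.78°  ·
  (1,2): δ = 122.81°  ·
  (1,3): δ = 70.92°  ·
  (1,4): δ = 41.78°  ✓
  (1,5): δ = 3.28°  ✓
  (2,3): δ = 128.11°  ·
  (2,4): δ = 98.97°  ·
  (2,5): δ = 53.91°  ✓
  (3,4): δ = 150.86°  ·
  (3,5): δ = 105.80°  ·
  (4,5): δ = 134.94°  ·
antipodal pairs: 6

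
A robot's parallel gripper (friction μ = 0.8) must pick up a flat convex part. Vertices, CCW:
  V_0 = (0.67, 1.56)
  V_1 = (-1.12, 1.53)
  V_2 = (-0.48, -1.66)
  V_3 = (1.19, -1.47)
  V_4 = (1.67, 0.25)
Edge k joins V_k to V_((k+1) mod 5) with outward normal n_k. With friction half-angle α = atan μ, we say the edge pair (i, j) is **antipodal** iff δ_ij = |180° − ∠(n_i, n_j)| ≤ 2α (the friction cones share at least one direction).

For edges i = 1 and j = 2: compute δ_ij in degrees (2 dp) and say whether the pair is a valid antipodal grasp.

δ = 94.85°, invalid

α = atan 0.8 = 38.66°;  2α = 77.32°
edge 1: e_1 = (+0.64, -3.19);  n_1 = (-0.9805, -0.1967)
edge 2: e_2 = (+1.67, +0.19);  n_2 = (+0.1130, -0.9936)
∠(n_1, n_2) = 85.15°
δ = |180° − 85.15°| = 94.85°
94.85° > 2α = 77.32°  →  invalid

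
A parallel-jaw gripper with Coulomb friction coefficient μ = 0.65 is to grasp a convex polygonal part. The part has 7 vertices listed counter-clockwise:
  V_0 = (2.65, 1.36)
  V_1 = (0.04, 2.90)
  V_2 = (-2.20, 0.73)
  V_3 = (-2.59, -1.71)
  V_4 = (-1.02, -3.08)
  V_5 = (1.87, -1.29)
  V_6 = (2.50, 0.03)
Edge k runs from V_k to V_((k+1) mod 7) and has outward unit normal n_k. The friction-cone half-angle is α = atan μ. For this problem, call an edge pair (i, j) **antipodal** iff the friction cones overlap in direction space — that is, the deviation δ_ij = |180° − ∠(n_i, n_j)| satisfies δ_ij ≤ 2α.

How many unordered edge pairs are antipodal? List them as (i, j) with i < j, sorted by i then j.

count = 9; pairs: (0,3), (0,4), (1,4), (1,5), (1,6), (2,4), (2,5), (2,6), (3,6)

α = atan 0.65 = 33.02°;  2α = 66.05°
n_0 = (+0.5082, +0.8613)
n_1 = (-0.6958, +0.7182)
n_2 = (-0.9875, +0.1578)
n_3 = (-0.6575, -0.7535)
n_4 = (+0.5266, -0.8501)
n_5 = (+0.9025, -0.4307)
n_6 = (+0.9937, -0.1121)
  (0,1): δ = 105.37°  ·
  (0,2): δ = 68.54°  ·
  (0,3): δ = 10.57°  ✓
  (0,4): δ = 62.32°  ✓
  (0,5): δ = 95.03°  ·
  (0,6): δ = 114.11°  ·
  (1,2): δ = 143.17°  ·
  (1,3): δ = 85.20°  ·
  (1,4): δ = 12.32°  ✓
  (1,5): δ = 20.40°  ✓
  (1,6): δ = 39.47°  ✓
  (2,3): δ = 122.03°  ·
  (2,4): δ = 49.15°  ✓
  (2,5): δ = 16.43°  ✓
  (2,6): δ = 2.65°  ✓
  (3,4): δ = 107.12°  ·
  (3,5): δ = 74.41°  ·
  (3,6): δ = 55.33°  ✓
  (4,5): δ = 147.29°  ·
  (4,6): δ = 128.21°  ·
  (5,6): δ = 160.92°  ·
antipodal pairs: 9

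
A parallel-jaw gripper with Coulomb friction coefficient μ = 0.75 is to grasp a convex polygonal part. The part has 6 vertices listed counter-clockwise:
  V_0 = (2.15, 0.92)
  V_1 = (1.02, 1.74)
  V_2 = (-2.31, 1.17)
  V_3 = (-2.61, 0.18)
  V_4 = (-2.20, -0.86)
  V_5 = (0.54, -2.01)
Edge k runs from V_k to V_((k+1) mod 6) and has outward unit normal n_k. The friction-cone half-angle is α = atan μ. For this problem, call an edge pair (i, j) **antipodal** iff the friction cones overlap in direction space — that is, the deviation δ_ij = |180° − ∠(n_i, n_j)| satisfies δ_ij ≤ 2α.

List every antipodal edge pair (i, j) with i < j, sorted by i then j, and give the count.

α = atan 0.75 = 36.87°;  2α = 73.74°
n_0 = (+0.5873, +0.8094)
n_1 = (-0.1687, +0.9857)
n_2 = (-0.9570, +0.2900)
n_3 = (-0.9303, -0.3668)
n_4 = (-0.3870, -0.9221)
n_5 = (+0.8764, -0.4816)
  (0,1): δ = 134.32°  ·
  (0,2): δ = 70.89°  ✓
  (0,3): δ = 32.52°  ✓
  (0,4): δ = 13.20°  ✓
  (0,5): δ = 97.18°  ·
  (1,2): δ = 116.57°  ·
  (1,3): δ = 78.20°  ·
  (1,4): δ = 32.48°  ✓
  (1,5): δ = 51.50°  ✓
  (2,3): δ = 141.63°  ·
  (2,4): δ = 95.91°  ·
  (2,5): δ = 11.93°  ✓
  (3,4): δ = 134.28°  ·
  (3,5): δ = 50.30°  ✓
  (4,5): δ = 96.02°  ·
antipodal pairs: 7

count = 7; pairs: (0,2), (0,3), (0,4), (1,4), (1,5), (2,5), (3,5)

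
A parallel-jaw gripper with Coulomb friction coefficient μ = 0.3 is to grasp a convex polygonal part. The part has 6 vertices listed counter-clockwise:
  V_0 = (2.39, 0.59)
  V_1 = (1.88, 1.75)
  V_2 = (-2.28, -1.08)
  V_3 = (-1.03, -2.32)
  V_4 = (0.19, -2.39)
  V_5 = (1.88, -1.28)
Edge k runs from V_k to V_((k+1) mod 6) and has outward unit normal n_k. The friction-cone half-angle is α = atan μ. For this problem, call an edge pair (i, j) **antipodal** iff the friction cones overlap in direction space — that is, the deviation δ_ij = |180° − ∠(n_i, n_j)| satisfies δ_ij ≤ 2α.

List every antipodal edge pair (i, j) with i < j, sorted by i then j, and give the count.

count = 2; pairs: (0,2), (1,4)

α = atan 0.3 = 16.70°;  2α = 33.40°
n_0 = (+0.9154, +0.4025)
n_1 = (-0.5625, +0.8268)
n_2 = (-0.7043, -0.7099)
n_3 = (-0.0573, -0.9984)
n_4 = (+0.5490, -0.8358)
n_5 = (+0.9648, -0.2631)
  (0,1): δ = 79.51°  ·
  (0,2): δ = 21.50°  ✓
  (0,3): δ = 62.98°  ·
  (0,4): δ = 99.56°  ·
  (0,5): δ = 141.01°  ·
  (1,2): δ = 79.00°  ·
  (1,3): δ = 37.51°  ·
  (1,4): δ = 0.93°  ✓
  (1,5): δ = 40.52°  ·
  (2,3): δ = 138.51°  ·
  (2,4): δ = 101.93°  ·
  (2,5): δ = 60.49°  ·
  (3,4): δ = 143.42°  ·
  (3,5): δ = 101.97°  ·
  (4,5): δ = 138.55°  ·
antipodal pairs: 2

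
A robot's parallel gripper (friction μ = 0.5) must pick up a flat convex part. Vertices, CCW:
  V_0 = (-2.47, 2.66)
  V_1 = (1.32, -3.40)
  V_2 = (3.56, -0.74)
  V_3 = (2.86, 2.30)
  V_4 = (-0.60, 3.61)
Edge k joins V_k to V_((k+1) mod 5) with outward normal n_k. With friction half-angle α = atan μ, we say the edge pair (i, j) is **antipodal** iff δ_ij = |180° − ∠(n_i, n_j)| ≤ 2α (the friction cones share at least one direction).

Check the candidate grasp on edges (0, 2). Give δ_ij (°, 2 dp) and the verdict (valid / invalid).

α = atan 0.5 = 26.57°;  2α = 53.13°
edge 0: e_0 = (+3.79, -6.06);  n_0 = (-0.8478, -0.5303)
edge 2: e_2 = (-0.70, +3.04);  n_2 = (+0.9745, +0.2244)
∠(n_0, n_2) = 160.94°
δ = |180° − 160.94°| = 19.06°
19.06° ≤ 2α = 53.13°  →  valid

δ = 19.06°, valid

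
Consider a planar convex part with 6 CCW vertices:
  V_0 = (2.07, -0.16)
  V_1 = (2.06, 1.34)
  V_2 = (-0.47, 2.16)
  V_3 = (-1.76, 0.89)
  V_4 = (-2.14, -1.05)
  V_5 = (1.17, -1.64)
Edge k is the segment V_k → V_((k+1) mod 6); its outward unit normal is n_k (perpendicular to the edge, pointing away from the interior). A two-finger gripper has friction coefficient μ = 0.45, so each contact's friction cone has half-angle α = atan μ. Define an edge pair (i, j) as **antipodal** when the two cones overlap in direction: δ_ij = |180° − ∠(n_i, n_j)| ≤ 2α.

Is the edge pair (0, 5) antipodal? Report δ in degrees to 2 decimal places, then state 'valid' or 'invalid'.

α = atan 0.45 = 24.23°;  2α = 48.46°
edge 0: e_0 = (-0.01, +1.50);  n_0 = (+1.0000, +0.0067)
edge 5: e_5 = (+0.90, +1.48);  n_5 = (+0.8544, -0.5196)
∠(n_0, n_5) = 31.69°
δ = |180° − 31.69°| = 148.31°
148.31° > 2α = 48.46°  →  invalid

δ = 148.31°, invalid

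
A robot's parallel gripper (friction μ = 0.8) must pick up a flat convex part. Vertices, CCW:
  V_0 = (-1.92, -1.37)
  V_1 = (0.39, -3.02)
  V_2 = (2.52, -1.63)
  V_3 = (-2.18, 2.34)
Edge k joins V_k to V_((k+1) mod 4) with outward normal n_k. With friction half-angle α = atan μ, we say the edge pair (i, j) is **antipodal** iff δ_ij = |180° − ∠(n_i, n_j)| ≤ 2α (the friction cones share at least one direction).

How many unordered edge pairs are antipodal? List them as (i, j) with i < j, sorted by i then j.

count = 4; pairs: (0,2), (1,2), (1,3), (2,3)

α = atan 0.8 = 38.66°;  2α = 77.32°
n_0 = (-0.5812, -0.8137)
n_1 = (+0.5465, -0.8375)
n_2 = (+0.6453, +0.7639)
n_3 = (-0.9976, -0.0699)
  (0,1): δ = 111.33°  ·
  (0,2): δ = 4.65°  ✓
  (0,3): δ = 129.55°  ·
  (1,2): δ = 73.31°  ✓
  (1,3): δ = 60.88°  ✓
  (2,3): δ = 45.80°  ✓
antipodal pairs: 4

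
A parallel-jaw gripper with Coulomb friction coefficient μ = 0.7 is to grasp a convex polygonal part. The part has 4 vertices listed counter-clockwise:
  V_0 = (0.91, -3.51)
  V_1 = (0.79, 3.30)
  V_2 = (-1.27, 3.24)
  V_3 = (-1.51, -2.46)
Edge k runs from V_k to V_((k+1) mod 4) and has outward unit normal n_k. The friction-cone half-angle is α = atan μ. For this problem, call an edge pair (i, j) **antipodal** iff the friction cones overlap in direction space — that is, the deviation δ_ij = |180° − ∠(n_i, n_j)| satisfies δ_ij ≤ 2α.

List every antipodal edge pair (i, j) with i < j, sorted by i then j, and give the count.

count = 3; pairs: (0,2), (0,3), (1,3)

α = atan 0.7 = 34.99°;  2α = 69.98°
n_0 = (+0.9998, +0.0176)
n_1 = (-0.0291, +0.9996)
n_2 = (-0.9991, +0.0421)
n_3 = (-0.3980, -0.9174)
  (0,1): δ = 89.34°  ·
  (0,2): δ = 3.42°  ✓
  (0,3): δ = 65.54°  ✓
  (1,2): δ = 94.08°  ·
  (1,3): δ = 25.12°  ✓
  (2,3): δ = 111.04°  ·
antipodal pairs: 3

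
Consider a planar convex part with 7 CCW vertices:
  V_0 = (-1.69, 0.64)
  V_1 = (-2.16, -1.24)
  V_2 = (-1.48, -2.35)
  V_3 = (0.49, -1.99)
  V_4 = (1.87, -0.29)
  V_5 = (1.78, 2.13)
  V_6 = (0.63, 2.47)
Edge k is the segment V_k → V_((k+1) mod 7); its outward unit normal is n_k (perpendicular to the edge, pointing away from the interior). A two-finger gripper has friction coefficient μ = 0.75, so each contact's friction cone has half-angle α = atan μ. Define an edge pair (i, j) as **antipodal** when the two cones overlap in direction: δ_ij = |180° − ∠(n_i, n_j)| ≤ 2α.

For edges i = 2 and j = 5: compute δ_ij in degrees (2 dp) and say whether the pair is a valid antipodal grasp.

δ = 26.83°, valid

α = atan 0.75 = 36.87°;  2α = 73.74°
edge 2: e_2 = (+1.97, +0.36);  n_2 = (+0.1798, -0.9837)
edge 5: e_5 = (-1.15, +0.34);  n_5 = (+0.2835, +0.9590)
∠(n_2, n_5) = 153.17°
δ = |180° − 153.17°| = 26.83°
26.83° ≤ 2α = 73.74°  →  valid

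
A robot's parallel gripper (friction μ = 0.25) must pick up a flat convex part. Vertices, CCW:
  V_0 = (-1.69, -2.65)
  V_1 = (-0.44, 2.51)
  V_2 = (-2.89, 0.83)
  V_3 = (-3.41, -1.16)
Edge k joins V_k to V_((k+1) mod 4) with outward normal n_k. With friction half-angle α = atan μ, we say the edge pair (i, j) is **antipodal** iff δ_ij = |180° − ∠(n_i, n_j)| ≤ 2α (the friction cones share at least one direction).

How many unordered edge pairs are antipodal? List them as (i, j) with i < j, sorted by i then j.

count = 1; pairs: (0,2)

α = atan 0.25 = 14.04°;  2α = 28.07°
n_0 = (+0.9719, -0.2354)
n_1 = (-0.5655, +0.8247)
n_2 = (-0.9675, +0.2528)
n_3 = (-0.6548, -0.7558)
  (0,1): δ = 41.94°  ·
  (0,2): δ = 1.03°  ✓
  (0,3): δ = 62.72°  ·
  (1,2): δ = 139.08°  ·
  (1,3): δ = 75.34°  ·
  (2,3): δ = 116.26°  ·
antipodal pairs: 1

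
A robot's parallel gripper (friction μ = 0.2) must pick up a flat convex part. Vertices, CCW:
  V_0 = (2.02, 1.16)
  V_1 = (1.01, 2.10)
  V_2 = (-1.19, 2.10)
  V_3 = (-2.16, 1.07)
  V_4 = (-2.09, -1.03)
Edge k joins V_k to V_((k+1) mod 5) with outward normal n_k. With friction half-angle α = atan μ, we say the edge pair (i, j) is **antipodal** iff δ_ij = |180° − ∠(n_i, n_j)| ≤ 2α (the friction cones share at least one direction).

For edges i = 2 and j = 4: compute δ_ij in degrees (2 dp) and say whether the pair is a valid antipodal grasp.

δ = 18.67°, valid

α = atan 0.2 = 11.31°;  2α = 22.62°
edge 2: e_2 = (-0.97, -1.03);  n_2 = (-0.7280, +0.6856)
edge 4: e_4 = (+4.11, +2.19);  n_4 = (+0.4703, -0.8825)
∠(n_2, n_4) = 161.33°
δ = |180° − 161.33°| = 18.67°
18.67° ≤ 2α = 22.62°  →  valid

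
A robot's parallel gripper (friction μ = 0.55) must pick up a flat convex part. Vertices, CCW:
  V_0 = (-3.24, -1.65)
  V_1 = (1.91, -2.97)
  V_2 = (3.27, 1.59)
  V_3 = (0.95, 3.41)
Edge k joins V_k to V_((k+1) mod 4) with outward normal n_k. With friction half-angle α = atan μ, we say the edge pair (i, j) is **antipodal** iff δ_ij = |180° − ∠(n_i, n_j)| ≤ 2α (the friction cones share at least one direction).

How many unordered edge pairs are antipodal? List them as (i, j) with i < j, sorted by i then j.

α = atan 0.55 = 28.81°;  2α = 57.62°
n_0 = (-0.2483, -0.9687)
n_1 = (+0.9583, -0.2858)
n_2 = (+0.6172, +0.7868)
n_3 = (-0.7702, +0.6378)
  (0,1): δ = 92.23°  ·
  (0,2): δ = 23.74°  ✓
  (0,3): δ = 64.75°  ·
  (1,2): δ = 111.51°  ·
  (1,3): δ = 23.02°  ✓
  (2,3): δ = 91.51°  ·
antipodal pairs: 2

count = 2; pairs: (0,2), (1,3)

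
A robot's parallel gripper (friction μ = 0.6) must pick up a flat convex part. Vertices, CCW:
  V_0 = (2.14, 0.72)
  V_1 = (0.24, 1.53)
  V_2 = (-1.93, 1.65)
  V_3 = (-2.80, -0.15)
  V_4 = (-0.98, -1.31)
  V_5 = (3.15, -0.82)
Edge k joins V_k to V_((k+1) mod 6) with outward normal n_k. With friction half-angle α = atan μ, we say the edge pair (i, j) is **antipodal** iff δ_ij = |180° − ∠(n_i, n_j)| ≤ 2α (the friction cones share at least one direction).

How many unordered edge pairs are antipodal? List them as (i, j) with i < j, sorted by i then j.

count = 7; pairs: (0,3), (0,4), (1,3), (1,4), (2,4), (2,5), (3,5)

α = atan 0.6 = 30.96°;  2α = 61.93°
n_0 = (+0.3922, +0.9199)
n_1 = (+0.0552, +0.9985)
n_2 = (-0.9003, +0.4352)
n_3 = (-0.5375, -0.8433)
n_4 = (+0.1178, -0.9930)
n_5 = (+0.8362, +0.5484)
  (0,1): δ = 160.08°  ·
  (0,2): δ = 92.71°  ·
  (0,3): δ = 9.42°  ✓
  (0,4): δ = 29.86°  ✓
  (0,5): δ = 146.35°  ·
  (1,2): δ = 112.63°  ·
  (1,3): δ = 29.35°  ✓
  (1,4): δ = 9.93°  ✓
  (1,5): δ = 126.42°  ·
  (2,3): δ = 96.72°  ·
  (2,4): δ = 57.44°  ✓
  (2,5): δ = 59.05°  ✓
  (3,4): δ = 140.72°  ·
  (3,5): δ = 24.23°  ✓
  (4,5): δ = 63.51°  ·
antipodal pairs: 7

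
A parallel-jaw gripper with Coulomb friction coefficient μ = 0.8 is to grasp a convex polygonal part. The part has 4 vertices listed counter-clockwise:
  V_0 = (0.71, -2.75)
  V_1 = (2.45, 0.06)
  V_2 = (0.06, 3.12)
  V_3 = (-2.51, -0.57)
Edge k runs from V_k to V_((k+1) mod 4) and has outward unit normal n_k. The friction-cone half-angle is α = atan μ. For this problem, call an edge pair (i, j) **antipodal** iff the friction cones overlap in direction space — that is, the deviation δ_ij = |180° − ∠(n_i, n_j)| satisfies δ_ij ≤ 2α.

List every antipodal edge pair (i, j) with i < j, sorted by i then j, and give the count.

count = 3; pairs: (0,2), (1,2), (1,3)

α = atan 0.8 = 38.66°;  2α = 77.32°
n_0 = (+0.8502, -0.5265)
n_1 = (+0.7881, +0.6155)
n_2 = (-0.8206, +0.5715)
n_3 = (-0.5606, -0.8281)
  (0,1): δ = 110.24°  ·
  (0,2): δ = 3.09°  ✓
  (0,3): δ = 87.67°  ·
  (1,2): δ = 72.85°  ✓
  (1,3): δ = 17.91°  ✓
  (2,3): δ = 89.24°  ·
antipodal pairs: 3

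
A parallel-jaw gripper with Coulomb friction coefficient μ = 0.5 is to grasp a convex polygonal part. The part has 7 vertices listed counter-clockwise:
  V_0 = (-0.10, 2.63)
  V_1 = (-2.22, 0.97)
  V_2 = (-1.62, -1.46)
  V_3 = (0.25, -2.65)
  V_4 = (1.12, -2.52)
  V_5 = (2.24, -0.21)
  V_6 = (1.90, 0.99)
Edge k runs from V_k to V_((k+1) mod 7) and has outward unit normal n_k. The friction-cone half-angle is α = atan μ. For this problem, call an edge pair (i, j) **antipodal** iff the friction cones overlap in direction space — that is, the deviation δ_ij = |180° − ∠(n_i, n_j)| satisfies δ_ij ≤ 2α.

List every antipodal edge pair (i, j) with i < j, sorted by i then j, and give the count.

α = atan 0.5 = 26.57°;  2α = 53.13°
n_0 = (-0.6165, +0.7873)
n_1 = (-0.9708, -0.2397)
n_2 = (-0.5369, -0.8437)
n_3 = (+0.1478, -0.9890)
n_4 = (+0.8998, -0.4363)
n_5 = (+0.9621, +0.2726)
n_6 = (+0.6341, +0.7733)
  (0,1): δ = 114.19°  ·
  (0,2): δ = 70.53°  ·
  (0,3): δ = 29.56°  ✓
  (0,4): δ = 26.07°  ✓
  (0,5): δ = 67.76°  ·
  (0,6): δ = 102.59°  ·
  (1,2): δ = 136.34°  ·
  (1,3): δ = 95.37°  ·
  (1,4): δ = 39.74°  ✓
  (1,5): δ = 1.95°  ✓
  (1,6): δ = 36.78°  ✓
  (2,3): δ = 139.03°  ·
  (2,4): δ = 83.40°  ·
  (2,5): δ = 41.71°  ✓
  (2,6): δ = 6.88°  ✓
  (3,4): δ = 124.36°  ·
  (3,5): δ = 82.68°  ·
  (3,6): δ = 47.85°  ✓
  (4,5): δ = 138.31°  ·
  (4,6): δ = 103.49°  ·
  (5,6): δ = 145.17°  ·
antipodal pairs: 8

count = 8; pairs: (0,3), (0,4), (1,4), (1,5), (1,6), (2,5), (2,6), (3,6)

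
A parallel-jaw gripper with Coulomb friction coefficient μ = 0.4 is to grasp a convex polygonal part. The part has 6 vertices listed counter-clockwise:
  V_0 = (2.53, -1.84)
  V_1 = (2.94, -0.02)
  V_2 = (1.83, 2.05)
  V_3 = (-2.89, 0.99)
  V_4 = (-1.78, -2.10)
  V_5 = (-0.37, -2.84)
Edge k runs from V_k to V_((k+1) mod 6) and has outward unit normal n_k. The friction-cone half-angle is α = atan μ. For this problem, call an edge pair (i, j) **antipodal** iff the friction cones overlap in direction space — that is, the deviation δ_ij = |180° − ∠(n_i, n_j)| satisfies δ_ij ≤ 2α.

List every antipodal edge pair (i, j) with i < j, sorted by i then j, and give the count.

α = atan 0.4 = 21.80°;  2α = 43.60°
n_0 = (+0.9756, -0.2198)
n_1 = (+0.8813, +0.4726)
n_2 = (-0.2191, +0.9757)
n_3 = (-0.9411, -0.3381)
n_4 = (-0.4647, -0.8855)
n_5 = (+0.3260, -0.9454)
  (0,1): δ = 139.10°  ·
  (0,2): δ = 64.65°  ·
  (0,3): δ = 32.45°  ✓
  (0,4): δ = 75.00°  ·
  (0,5): δ = 121.72°  ·
  (1,2): δ = 105.54°  ·
  (1,3): δ = 8.44°  ✓
  (1,4): δ = 34.11°  ✓
  (1,5): δ = 80.82°  ·
  (2,3): δ = 82.90°  ·
  (2,4): δ = 40.35°  ✓
  (2,5): δ = 6.37°  ✓
  (3,4): δ = 137.45°  ·
  (3,5): δ = 90.73°  ·
  (4,5): δ = 133.28°  ·
antipodal pairs: 5

count = 5; pairs: (0,3), (1,3), (1,4), (2,4), (2,5)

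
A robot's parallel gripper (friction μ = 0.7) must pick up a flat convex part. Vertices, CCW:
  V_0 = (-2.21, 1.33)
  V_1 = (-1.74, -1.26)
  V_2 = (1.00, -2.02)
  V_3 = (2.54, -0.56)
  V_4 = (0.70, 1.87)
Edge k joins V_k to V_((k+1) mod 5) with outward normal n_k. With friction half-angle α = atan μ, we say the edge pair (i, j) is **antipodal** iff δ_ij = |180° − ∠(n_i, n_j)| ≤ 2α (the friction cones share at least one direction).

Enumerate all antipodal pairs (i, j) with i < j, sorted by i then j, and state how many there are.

count = 5; pairs: (0,2), (0,3), (1,3), (1,4), (2,4)

α = atan 0.7 = 34.99°;  2α = 69.98°
n_0 = (-0.9839, -0.1786)
n_1 = (-0.2673, -0.9636)
n_2 = (+0.6880, -0.7257)
n_3 = (+0.7972, +0.6037)
n_4 = (-0.1825, +0.9832)
  (0,1): δ = 115.79°  ·
  (0,2): δ = 56.81°  ✓
  (0,3): δ = 26.85°  ✓
  (0,4): δ = 90.23°  ·
  (1,2): δ = 121.02°  ·
  (1,3): δ = 37.36°  ✓
  (1,4): δ = 26.02°  ✓
  (2,3): δ = 96.34°  ·
  (2,4): δ = 32.96°  ✓
  (3,4): δ = 116.62°  ·
antipodal pairs: 5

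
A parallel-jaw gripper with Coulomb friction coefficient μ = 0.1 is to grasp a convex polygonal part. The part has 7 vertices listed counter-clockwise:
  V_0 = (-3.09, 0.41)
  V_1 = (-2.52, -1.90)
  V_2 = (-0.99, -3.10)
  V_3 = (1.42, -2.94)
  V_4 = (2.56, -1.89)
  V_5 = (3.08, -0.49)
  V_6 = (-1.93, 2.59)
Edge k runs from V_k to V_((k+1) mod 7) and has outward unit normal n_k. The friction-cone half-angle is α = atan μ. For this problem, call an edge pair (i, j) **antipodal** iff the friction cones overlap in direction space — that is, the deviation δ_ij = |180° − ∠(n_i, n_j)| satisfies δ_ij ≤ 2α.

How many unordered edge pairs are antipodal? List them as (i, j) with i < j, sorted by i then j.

α = atan 0.1 = 5.71°;  2α = 11.42°
n_0 = (-0.9709, -0.2396)
n_1 = (-0.6171, -0.7869)
n_2 = (+0.0662, -0.9978)
n_3 = (+0.6775, -0.7355)
n_4 = (+0.9374, -0.3482)
n_5 = (+0.5237, +0.8519)
n_6 = (-0.8828, +0.4697)
  (0,1): δ = 141.97°  ·
  (0,2): δ = 100.06°  ·
  (0,3): δ = 61.21°  ·
  (0,4): δ = 34.24°  ·
  (0,5): δ = 44.56°  ·
  (0,6): δ = 138.12°  ·
  (1,2): δ = 138.09°  ·
  (1,3): δ = 99.25°  ·
  (1,4): δ = 72.27°  ·
  (1,5): δ = 6.53°  ✓
  (1,6): δ = 100.09°  ·
  (2,3): δ = 141.15°  ·
  (2,4): δ = 114.17°  ·
  (2,5): δ = 35.38°  ·
  (2,6): δ = 58.18°  ·
  (3,4): δ = 153.02°  ·
  (3,5): δ = 74.23°  ·
  (3,6): δ = 19.34°  ·
  (4,5): δ = 101.21°  ·
  (4,6): δ = 7.64°  ✓
  (5,6): δ = 86.44°  ·
antipodal pairs: 2

count = 2; pairs: (1,5), (4,6)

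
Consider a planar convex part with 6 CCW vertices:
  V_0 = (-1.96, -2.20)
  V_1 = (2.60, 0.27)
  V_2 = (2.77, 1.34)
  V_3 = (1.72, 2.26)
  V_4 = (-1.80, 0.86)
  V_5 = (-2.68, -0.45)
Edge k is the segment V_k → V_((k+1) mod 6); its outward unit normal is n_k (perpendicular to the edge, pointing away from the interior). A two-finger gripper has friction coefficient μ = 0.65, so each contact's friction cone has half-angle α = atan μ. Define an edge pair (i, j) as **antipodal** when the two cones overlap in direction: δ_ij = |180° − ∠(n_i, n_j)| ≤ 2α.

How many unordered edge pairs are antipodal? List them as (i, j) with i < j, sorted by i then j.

α = atan 0.65 = 33.02°;  2α = 66.05°
n_0 = (+0.4763, -0.8793)
n_1 = (+0.9876, -0.1569)
n_2 = (+0.6590, +0.7521)
n_3 = (-0.3696, +0.9292)
n_4 = (-0.8301, +0.5576)
n_5 = (-0.9248, -0.3805)
  (0,1): δ = 127.47°  ·
  (0,2): δ = 69.67°  ·
  (0,3): δ = 6.75°  ✓
  (0,4): δ = 27.67°  ✓
  (0,5): δ = 83.92°  ·
  (1,2): δ = 122.20°  ·
  (1,3): δ = 59.28°  ✓
  (1,4): δ = 24.86°  ✓
  (1,5): δ = 31.39°  ✓
  (2,3): δ = 117.09°  ·
  (2,4): δ = 82.67°  ·
  (2,5): δ = 26.41°  ✓
  (3,4): δ = 145.58°  ·
  (3,5): δ = 89.33°  ·
  (4,5): δ = 123.74°  ·
antipodal pairs: 6

count = 6; pairs: (0,3), (0,4), (1,3), (1,4), (1,5), (2,5)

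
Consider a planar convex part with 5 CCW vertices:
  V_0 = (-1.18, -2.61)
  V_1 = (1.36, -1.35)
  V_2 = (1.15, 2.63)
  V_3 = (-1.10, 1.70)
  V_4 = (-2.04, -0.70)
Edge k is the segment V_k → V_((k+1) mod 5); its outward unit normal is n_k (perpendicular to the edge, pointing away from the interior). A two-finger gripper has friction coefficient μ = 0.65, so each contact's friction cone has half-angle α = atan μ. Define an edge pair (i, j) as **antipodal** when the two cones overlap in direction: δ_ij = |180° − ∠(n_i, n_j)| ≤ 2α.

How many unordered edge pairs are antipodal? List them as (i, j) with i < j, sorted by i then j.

α = atan 0.65 = 33.02°;  2α = 66.05°
n_0 = (+0.4444, -0.8958)
n_1 = (+0.9986, +0.0527)
n_2 = (-0.3820, +0.9242)
n_3 = (-0.9311, +0.3647)
n_4 = (-0.9118, -0.4106)
  (0,1): δ = 113.36°  ·
  (0,2): δ = 3.93°  ✓
  (0,3): δ = 42.23°  ✓
  (0,4): δ = 87.86°  ·
  (1,2): δ = 70.56°  ·
  (1,3): δ = 24.41°  ✓
  (1,4): δ = 21.22°  ✓
  (2,3): δ = 133.85°  ·
  (2,4): δ = 88.22°  ·
  (3,4): δ = 134.37°  ·
antipodal pairs: 4

count = 4; pairs: (0,2), (0,3), (1,3), (1,4)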